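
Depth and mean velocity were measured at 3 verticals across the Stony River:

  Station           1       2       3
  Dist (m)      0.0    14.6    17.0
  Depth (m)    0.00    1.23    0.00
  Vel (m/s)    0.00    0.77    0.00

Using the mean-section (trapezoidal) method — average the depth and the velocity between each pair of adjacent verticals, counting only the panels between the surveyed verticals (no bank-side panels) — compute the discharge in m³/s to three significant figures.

4.03 m³/s

Panel 1-2: Δb = 14.6 m, d̄ = (0.00+1.23)/2 = 0.615, v̄ = (0.00+0.77)/2 = 0.385 → q = 14.6×0.615×0.385 = 3.457 m³/s
Panel 2-3: Δb = 2.4 m, d̄ = (1.23+0.00)/2 = 0.615, v̄ = (0.77+0.00)/2 = 0.385 → q = 2.4×0.615×0.385 = 0.5683 m³/s
Q = Σ q = 4.025 m³/s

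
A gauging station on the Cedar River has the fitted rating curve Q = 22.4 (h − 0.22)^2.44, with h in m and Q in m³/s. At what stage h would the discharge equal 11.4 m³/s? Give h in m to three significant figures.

h − h₀ = (Q/C)^(1/b) = (11.4/22.4)^(1/2.44) = 0.7582 m
h = 0.22 + 0.7582 = 0.9782 m

0.978 m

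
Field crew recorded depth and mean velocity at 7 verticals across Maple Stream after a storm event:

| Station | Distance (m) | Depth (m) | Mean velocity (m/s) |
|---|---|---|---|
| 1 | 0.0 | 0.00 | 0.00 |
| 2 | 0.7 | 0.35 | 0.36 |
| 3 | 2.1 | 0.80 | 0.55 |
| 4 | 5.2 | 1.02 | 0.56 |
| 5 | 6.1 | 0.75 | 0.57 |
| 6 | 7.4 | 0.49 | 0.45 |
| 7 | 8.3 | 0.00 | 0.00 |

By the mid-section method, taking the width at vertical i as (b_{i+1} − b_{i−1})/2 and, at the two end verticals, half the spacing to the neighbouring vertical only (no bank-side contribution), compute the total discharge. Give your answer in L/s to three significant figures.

w_2 = (2.1 − 0.0)/2 = 1.05 m; q_2 = 0.36 × 0.35 × 1.05 = 0.1323 m³/s
w_3 = (5.2 − 0.7)/2 = 2.25 m; q_3 = 0.55 × 0.80 × 2.25 = 0.9900 m³/s
w_4 = (6.1 − 2.1)/2 = 2 m; q_4 = 0.56 × 1.02 × 2 = 1.142 m³/s
w_5 = (7.4 − 5.2)/2 = 1.1 m; q_5 = 0.57 × 0.75 × 1.1 = 0.4703 m³/s
w_6 = (8.3 − 6.1)/2 = 1.1 m; q_6 = 0.45 × 0.49 × 1.1 = 0.2426 m³/s
Stations 1, 7 contribute zero (depth or velocity is 0).
Q = Σ qᵢ = 2.978 m³/s
= 2.978 × 1000 = 2978 L/s

2980 L/s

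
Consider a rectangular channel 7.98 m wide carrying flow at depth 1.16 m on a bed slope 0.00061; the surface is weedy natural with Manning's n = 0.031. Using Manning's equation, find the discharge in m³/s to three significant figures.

6.87 m³/s

A = b·y = 7.98 × 1.16 = 9.257 m²
P = b + 2y = 7.98 + 2×1.16 = 10.30 m
R = A/P = 9.257/10.30 = 0.8987 m
Q = (1/n)·A·R^(2/3)·S^(1/2) = (1/0.031) × 9.257 × 0.8987^(2/3) × 0.00061^(1/2) = 6.868 m³/s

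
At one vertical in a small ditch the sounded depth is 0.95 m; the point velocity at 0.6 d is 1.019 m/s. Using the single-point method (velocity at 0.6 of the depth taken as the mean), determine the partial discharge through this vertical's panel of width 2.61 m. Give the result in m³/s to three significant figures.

2.53 m³/s

v̄ = v₀.₆ = 1.019 m/s
q = v̄ × d × w = 1.019 × 0.95 × 2.61 = 2.527 m³/s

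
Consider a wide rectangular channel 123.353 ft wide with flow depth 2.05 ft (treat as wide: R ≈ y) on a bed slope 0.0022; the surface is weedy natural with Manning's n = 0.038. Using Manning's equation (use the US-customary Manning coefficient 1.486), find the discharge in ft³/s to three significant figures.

A = b·y = 123.353 × 2.05 = 252.9 ft²
Wide channel: R ≈ y = 2.05 ft
Q = (1.486/n)·A·R^(2/3)·S^(1/2) = (1.486/0.038) × 252.9 × 2.050^(2/3) × 0.0022^(1/2) = 748.5 ft³/s

748 ft³/s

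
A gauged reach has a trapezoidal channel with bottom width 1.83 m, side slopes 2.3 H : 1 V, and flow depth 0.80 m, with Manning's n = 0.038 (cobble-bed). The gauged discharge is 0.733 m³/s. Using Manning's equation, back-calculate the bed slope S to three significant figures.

0.000225

A = (b + z·y)·y = (1.83 + 2.3×0.80)×0.80 = 2.936 m²
P = b + 2y√(1+z²) = 1.83 + 2×0.80×√(1+2.3²) = 5.843 m
R = A/P = 2.936/5.843 = 0.5025 m
S = (Q·n / (1·A·R^(2/3)))² = (0.733×0.038 / (1×2.936×0.6321))² = 0.0002253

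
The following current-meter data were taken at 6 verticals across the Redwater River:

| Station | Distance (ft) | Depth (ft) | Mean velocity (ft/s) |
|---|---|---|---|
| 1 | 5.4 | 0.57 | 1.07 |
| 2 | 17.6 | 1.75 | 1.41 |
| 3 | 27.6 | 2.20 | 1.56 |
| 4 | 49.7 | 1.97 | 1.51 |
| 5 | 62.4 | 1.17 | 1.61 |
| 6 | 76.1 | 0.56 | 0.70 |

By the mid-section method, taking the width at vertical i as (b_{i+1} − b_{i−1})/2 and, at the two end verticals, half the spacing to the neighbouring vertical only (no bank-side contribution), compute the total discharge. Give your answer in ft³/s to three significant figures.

w_1 = (17.6 − 5.4)/2 = 6.1 ft; q_1 = 1.07 × 0.57 × 6.1 = 3.720 ft³/s
w_2 = (27.6 − 5.4)/2 = 11.1 ft; q_2 = 1.41 × 1.75 × 11.1 = 27.39 ft³/s
w_3 = (49.7 − 17.6)/2 = 16.05 ft; q_3 = 1.56 × 2.20 × 16.05 = 55.08 ft³/s
w_4 = (62.4 − 27.6)/2 = 17.4 ft; q_4 = 1.51 × 1.97 × 17.4 = 51.76 ft³/s
w_5 = (76.1 − 49.7)/2 = 13.2 ft; q_5 = 1.61 × 1.17 × 13.2 = 24.86 ft³/s
w_6 = (76.1 − 62.4)/2 = 6.85 ft; q_6 = 0.70 × 0.56 × 6.85 = 2.685 ft³/s
Q = Σ qᵢ = 165.5 ft³/s

166 ft³/s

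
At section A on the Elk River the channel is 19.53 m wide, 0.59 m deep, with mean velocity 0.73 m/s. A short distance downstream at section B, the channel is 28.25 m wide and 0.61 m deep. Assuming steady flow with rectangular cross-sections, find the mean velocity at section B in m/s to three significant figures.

Q = A₁V₁ = (19.53×0.59) × 0.73 = 8.412 m³/s
A₂ = 28.25 × 0.61 = 17.23 m²
V₂ = Q/A₂ = 8.412/17.23 = 0.4881 m/s

0.488 m/s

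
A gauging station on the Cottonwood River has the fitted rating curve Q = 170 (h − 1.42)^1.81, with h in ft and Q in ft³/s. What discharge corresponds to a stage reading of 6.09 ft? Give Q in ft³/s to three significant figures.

Q = 170 × (6.09 − 1.42)^1.81 = 170 × 4.67^1.81 = 2766 ft³/s

2770 ft³/s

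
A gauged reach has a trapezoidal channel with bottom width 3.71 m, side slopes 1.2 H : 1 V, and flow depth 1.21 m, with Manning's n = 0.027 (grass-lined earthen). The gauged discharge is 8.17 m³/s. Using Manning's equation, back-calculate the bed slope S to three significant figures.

0.00159

A = (b + z·y)·y = (3.71 + 1.2×1.21)×1.21 = 6.246 m²
P = b + 2y√(1+z²) = 3.71 + 2×1.21×√(1+1.2²) = 7.490 m
R = A/P = 6.246/7.490 = 0.8339 m
S = (Q·n / (1·A·R^(2/3)))² = (8.17×0.027 / (1×6.246×0.8859))² = 0.001589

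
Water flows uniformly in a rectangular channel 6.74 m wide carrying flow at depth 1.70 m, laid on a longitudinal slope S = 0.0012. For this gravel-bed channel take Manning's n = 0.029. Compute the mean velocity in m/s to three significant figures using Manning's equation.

1.30 m/s

A = b·y = 6.74 × 1.70 = 11.46 m²
P = b + 2y = 6.74 + 2×1.70 = 10.14 m
R = A/P = 11.46/10.14 = 1.130 m
Q = (1/n)·A·R^(2/3)·S^(1/2) = (1/0.029) × 11.46 × 1.130^(2/3) × 0.0012^(1/2) = 14.85 m³/s
V = Q/A = 14.85/11.46 = 1.296 m/s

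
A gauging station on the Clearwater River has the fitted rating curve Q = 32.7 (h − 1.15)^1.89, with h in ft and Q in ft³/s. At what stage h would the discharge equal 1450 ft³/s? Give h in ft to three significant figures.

h − h₀ = (Q/C)^(1/b) = (1450/32.7)^(1/1.89) = 7.436 ft
h = 1.15 + 7.436 = 8.586 ft

8.59 ft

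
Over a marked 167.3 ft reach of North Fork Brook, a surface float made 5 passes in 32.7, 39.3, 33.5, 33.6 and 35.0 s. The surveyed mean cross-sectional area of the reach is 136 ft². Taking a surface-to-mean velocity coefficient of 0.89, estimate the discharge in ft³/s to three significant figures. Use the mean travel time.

582 ft³/s

t̄ = (32.7 + 39.3 + 33.5 + 33.6 + 35.0) / 5 = 34.82 s
v_surface = L / t̄ = 167.3 / 34.82 = 4.805 ft/s
v_mean = 0.89 × 4.805 = 4.276 ft/s
Q = A × v_mean = 136 × 4.276 = 581.6 ft³/s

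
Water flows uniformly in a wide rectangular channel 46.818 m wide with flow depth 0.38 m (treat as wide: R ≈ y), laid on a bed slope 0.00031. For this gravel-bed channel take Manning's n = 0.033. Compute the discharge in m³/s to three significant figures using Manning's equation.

4.98 m³/s

A = b·y = 46.818 × 0.38 = 17.79 m²
Wide channel: R ≈ y = 0.38 m
Q = (1/n)·A·R^(2/3)·S^(1/2) = (1/0.033) × 17.79 × 0.3800^(2/3) × 0.00031^(1/2) = 4.980 m³/s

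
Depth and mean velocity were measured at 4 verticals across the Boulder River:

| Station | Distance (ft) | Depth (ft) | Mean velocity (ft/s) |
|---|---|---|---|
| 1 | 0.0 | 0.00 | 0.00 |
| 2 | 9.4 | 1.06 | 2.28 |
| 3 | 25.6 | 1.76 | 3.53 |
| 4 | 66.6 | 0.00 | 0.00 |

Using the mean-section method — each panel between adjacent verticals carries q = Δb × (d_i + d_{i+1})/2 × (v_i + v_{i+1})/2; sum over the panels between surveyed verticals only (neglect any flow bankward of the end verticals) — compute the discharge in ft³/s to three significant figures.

136 ft³/s

Panel 1-2: Δb = 9.4 ft, d̄ = (0.00+1.06)/2 = 0.53, v̄ = (0.00+2.28)/2 = 1.14 → q = 9.4×0.53×1.14 = 5.679 ft³/s
Panel 2-3: Δb = 16.2 ft, d̄ = (1.06+1.76)/2 = 1.41, v̄ = (2.28+3.53)/2 = 2.905 → q = 16.2×1.41×2.905 = 66.36 ft³/s
Panel 3-4: Δb = 41 ft, d̄ = (1.76+0.00)/2 = 0.88, v̄ = (3.53+0.00)/2 = 1.765 → q = 41×0.88×1.765 = 63.68 ft³/s
Q = Σ q = 135.7 ft³/s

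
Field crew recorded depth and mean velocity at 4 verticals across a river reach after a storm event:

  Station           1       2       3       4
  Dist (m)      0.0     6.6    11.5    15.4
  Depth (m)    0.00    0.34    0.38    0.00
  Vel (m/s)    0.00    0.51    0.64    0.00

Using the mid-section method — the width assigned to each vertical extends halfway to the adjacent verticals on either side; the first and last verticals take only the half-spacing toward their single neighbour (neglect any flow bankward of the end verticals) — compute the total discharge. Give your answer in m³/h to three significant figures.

w_2 = (11.5 − 0.0)/2 = 5.75 m; q_2 = 0.51 × 0.34 × 5.75 = 0.9971 m³/s
w_3 = (15.4 − 6.6)/2 = 4.4 m; q_3 = 0.64 × 0.38 × 4.4 = 1.070 m³/s
Stations 1, 4 contribute zero (depth or velocity is 0).
Q = Σ qᵢ = 2.067 m³/s
= 2.067 × 3600 = 7442 m³/h

7440 m³/h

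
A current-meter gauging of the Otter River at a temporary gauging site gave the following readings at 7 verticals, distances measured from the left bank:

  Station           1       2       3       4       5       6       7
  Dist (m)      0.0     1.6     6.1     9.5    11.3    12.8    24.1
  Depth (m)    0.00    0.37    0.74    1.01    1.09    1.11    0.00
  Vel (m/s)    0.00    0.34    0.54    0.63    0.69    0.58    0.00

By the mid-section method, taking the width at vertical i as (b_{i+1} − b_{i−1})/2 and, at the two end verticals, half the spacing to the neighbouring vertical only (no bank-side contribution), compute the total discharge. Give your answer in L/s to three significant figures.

w_2 = (6.1 − 0.0)/2 = 3.05 m; q_2 = 0.34 × 0.37 × 3.05 = 0.3837 m³/s
w_3 = (9.5 − 1.6)/2 = 3.95 m; q_3 = 0.54 × 0.74 × 3.95 = 1.578 m³/s
w_4 = (11.3 − 6.1)/2 = 2.6 m; q_4 = 0.63 × 1.01 × 2.6 = 1.654 m³/s
w_5 = (12.8 − 9.5)/2 = 1.65 m; q_5 = 0.69 × 1.09 × 1.65 = 1.241 m³/s
w_6 = (24.1 − 11.3)/2 = 6.4 m; q_6 = 0.58 × 1.11 × 6.4 = 4.120 m³/s
Stations 1, 7 contribute zero (depth or velocity is 0).
Q = Σ qᵢ = 8.978 m³/s
= 8.978 × 1000 = 8978 L/s

8980 L/s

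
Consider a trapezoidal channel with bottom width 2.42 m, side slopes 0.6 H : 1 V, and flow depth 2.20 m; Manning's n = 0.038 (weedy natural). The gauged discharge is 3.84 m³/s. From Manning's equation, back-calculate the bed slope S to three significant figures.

A = (b + z·y)·y = (2.42 + 0.6×2.20)×2.20 = 8.228 m²
P = b + 2y√(1+z²) = 2.42 + 2×2.20×√(1+0.6²) = 7.551 m
R = A/P = 8.228/7.551 = 1.090 m
S = (Q·n / (1·A·R^(2/3)))² = (3.84×0.038 / (1×8.228×1.059))² = 0.0002805

0.000281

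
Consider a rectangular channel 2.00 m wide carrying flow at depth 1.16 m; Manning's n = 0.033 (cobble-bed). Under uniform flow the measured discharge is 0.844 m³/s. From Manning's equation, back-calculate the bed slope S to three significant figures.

A = b·y = 2.00 × 1.16 = 2.320 m²
P = b + 2y = 2.00 + 2×1.16 = 4.320 m
R = A/P = 2.320/4.320 = 0.5370 m
S = (Q·n / (1·A·R^(2/3)))² = (0.844×0.033 / (1×2.320×0.6607))² = 0.0003302

0.000330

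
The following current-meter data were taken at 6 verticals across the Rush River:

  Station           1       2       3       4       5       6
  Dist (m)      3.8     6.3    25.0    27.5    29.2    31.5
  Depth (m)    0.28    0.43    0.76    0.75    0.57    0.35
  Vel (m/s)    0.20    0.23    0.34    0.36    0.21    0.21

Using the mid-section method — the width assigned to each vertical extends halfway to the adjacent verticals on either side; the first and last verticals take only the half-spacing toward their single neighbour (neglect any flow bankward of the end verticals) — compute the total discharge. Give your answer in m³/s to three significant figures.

w_1 = (6.3 − 3.8)/2 = 1.25 m; q_1 = 0.20 × 0.28 × 1.25 = 0.07000 m³/s
w_2 = (25.0 − 3.8)/2 = 10.6 m; q_2 = 0.23 × 0.43 × 10.6 = 1.048 m³/s
w_3 = (27.5 − 6.3)/2 = 10.6 m; q_3 = 0.34 × 0.76 × 10.6 = 2.739 m³/s
w_4 = (29.2 − 25.0)/2 = 2.1 m; q_4 = 0.36 × 0.75 × 2.1 = 0.5670 m³/s
w_5 = (31.5 − 27.5)/2 = 2 m; q_5 = 0.21 × 0.57 × 2 = 0.2394 m³/s
w_6 = (31.5 − 29.2)/2 = 1.15 m; q_6 = 0.21 × 0.35 × 1.15 = 0.08453 m³/s
Q = Σ qᵢ = 4.748 m³/s

4.75 m³/s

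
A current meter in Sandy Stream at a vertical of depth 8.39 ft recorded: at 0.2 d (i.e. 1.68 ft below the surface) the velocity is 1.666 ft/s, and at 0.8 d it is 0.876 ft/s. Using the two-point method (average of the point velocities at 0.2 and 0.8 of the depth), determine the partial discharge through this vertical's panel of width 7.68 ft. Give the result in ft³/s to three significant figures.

v̄ = (1.666 + 0.876) / 2 = 1.271 ft/s
q = v̄ × d × w = 1.271 × 8.39 × 7.68 = 81.90 ft³/s

81.9 ft³/s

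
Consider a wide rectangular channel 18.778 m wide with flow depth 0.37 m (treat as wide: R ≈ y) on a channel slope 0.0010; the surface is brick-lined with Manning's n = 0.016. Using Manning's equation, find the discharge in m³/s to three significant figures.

A = b·y = 18.778 × 0.37 = 6.948 m²
Wide channel: R ≈ y = 0.37 m
Q = (1/n)·A·R^(2/3)·S^(1/2) = (1/0.016) × 6.948 × 0.3700^(2/3) × 0.0010^(1/2) = 7.077 m³/s

7.08 m³/s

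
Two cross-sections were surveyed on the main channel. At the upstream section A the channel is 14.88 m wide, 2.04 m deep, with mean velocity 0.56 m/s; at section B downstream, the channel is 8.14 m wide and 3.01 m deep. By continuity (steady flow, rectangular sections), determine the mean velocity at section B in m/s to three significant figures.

0.694 m/s

Q = A₁V₁ = (14.88×2.04) × 0.56 = 17.00 m³/s
A₂ = 8.14 × 3.01 = 24.50 m²
V₂ = Q/A₂ = 17.00/24.50 = 0.6938 m/s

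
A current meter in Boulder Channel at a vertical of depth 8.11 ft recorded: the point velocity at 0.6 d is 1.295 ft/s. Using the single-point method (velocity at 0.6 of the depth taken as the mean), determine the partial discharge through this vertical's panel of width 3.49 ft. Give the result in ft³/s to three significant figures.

v̄ = v₀.₆ = 1.295 ft/s
q = v̄ × d × w = 1.295 × 8.11 × 3.49 = 36.65 ft³/s

36.7 ft³/s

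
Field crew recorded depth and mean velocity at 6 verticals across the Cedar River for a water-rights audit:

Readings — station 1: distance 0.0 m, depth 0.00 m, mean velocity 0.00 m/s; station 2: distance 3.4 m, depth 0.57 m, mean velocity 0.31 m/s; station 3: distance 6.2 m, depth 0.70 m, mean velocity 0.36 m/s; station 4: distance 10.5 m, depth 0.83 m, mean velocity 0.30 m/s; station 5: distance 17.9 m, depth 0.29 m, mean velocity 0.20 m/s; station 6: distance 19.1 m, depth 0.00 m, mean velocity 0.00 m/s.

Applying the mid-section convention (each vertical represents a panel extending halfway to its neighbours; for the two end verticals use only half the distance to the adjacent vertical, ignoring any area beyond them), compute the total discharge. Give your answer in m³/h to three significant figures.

w_2 = (6.2 − 0.0)/2 = 3.1 m; q_2 = 0.31 × 0.57 × 3.1 = 0.5478 m³/s
w_3 = (10.5 − 3.4)/2 = 3.55 m; q_3 = 0.36 × 0.70 × 3.55 = 0.8946 m³/s
w_4 = (17.9 − 6.2)/2 = 5.85 m; q_4 = 0.30 × 0.83 × 5.85 = 1.457 m³/s
w_5 = (19.1 − 10.5)/2 = 4.3 m; q_5 = 0.20 × 0.29 × 4.3 = 0.2494 m³/s
Stations 1, 6 contribute zero (depth or velocity is 0).
Q = Σ qᵢ = 3.148 m³/s
= 3.148 × 3600 = 11330 m³/h

11300 m³/h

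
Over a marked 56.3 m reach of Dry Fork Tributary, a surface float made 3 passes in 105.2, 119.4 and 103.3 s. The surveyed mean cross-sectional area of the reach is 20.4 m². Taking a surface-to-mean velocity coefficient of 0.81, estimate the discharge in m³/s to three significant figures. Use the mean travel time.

t̄ = (105.2 + 119.4 + 103.3) / 3 = 109.3 s
v_surface = L / t̄ = 56.3 / 109.3 = 0.5151 m/s
v_mean = 0.81 × 0.5151 = 0.4172 m/s
Q = A × v_mean = 20.4 × 0.4172 = 8.511 m³/s

8.51 m³/s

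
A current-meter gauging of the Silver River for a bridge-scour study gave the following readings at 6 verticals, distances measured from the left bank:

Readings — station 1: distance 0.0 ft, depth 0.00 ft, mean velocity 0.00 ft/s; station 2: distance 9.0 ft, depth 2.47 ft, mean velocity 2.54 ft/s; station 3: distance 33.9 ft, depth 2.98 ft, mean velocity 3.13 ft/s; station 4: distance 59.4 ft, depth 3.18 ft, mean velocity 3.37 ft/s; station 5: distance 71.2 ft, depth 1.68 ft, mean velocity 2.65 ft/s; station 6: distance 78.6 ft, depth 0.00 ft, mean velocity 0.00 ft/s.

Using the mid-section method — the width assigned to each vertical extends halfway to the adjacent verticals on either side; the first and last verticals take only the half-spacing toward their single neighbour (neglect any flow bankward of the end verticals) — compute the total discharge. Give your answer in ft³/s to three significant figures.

584 ft³/s

w_2 = (33.9 − 0.0)/2 = 16.95 ft; q_2 = 2.54 × 2.47 × 16.95 = 106.3 ft³/s
w_3 = (59.4 − 9.0)/2 = 25.2 ft; q_3 = 3.13 × 2.98 × 25.2 = 235.1 ft³/s
w_4 = (71.2 − 33.9)/2 = 18.65 ft; q_4 = 3.37 × 3.18 × 18.65 = 199.9 ft³/s
w_5 = (78.6 − 59.4)/2 = 9.6 ft; q_5 = 2.65 × 1.68 × 9.6 = 42.74 ft³/s
Stations 1, 6 contribute zero (depth or velocity is 0).
Q = Σ qᵢ = 584.0 ft³/s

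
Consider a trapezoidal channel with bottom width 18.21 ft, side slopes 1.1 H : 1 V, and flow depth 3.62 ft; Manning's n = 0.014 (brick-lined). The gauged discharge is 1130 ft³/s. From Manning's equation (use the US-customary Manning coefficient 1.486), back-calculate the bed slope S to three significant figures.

A = (b + z·y)·y = (18.21 + 1.1×3.62)×3.62 = 80.34 ft²
P = b + 2y√(1+z²) = 18.21 + 2×3.62×√(1+1.1²) = 28.97 ft
R = A/P = 80.34/28.97 = 2.773 ft
S = (Q·n / (1.486·A·R^(2/3)))² = (1130×0.014 / (1.486×80.34×1.974))² = 0.004508

0.00451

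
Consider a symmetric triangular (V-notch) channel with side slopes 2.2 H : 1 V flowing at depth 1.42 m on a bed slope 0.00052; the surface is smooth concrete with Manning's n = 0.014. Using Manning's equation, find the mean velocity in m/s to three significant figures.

1.22 m/s

A = z·y² = 2.2×1.42² = 4.436 m²
P = 2y√(1+z²) = 2×1.42×√(1+2.2²) = 6.863 m
R = A/P = 4.436/6.863 = 0.6464 m
Q = (1/n)·A·R^(2/3)·S^(1/2) = (1/0.014) × 4.436 × 0.6464^(2/3) × 0.00052^(1/2) = 5.402 m³/s
V = Q/A = 5.402/4.436 = 1.218 m/s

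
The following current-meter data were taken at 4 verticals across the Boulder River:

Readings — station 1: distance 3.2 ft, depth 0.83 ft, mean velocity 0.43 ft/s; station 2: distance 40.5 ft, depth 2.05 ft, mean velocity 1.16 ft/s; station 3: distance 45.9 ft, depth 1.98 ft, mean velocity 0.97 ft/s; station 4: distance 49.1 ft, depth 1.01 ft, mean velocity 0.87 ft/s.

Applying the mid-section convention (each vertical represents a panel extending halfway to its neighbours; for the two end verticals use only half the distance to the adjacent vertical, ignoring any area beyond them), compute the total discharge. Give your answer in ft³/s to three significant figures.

w_1 = (40.5 − 3.2)/2 = 18.65 ft; q_1 = 0.43 × 0.83 × 18.65 = 6.656 ft³/s
w_2 = (45.9 − 3.2)/2 = 21.35 ft; q_2 = 1.16 × 2.05 × 21.35 = 50.77 ft³/s
w_3 = (49.1 − 40.5)/2 = 4.3 ft; q_3 = 0.97 × 1.98 × 4.3 = 8.259 ft³/s
w_4 = (49.1 − 45.9)/2 = 1.6 ft; q_4 = 0.87 × 1.01 × 1.6 = 1.406 ft³/s
Q = Σ qᵢ = 67.09 ft³/s

67.1 ft³/s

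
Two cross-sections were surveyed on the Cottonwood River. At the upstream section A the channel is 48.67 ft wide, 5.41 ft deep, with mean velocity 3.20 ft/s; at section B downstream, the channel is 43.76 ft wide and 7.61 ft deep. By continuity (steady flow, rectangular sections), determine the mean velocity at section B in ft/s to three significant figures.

2.53 ft/s

Q = A₁V₁ = (48.67×5.41) × 3.20 = 842.6 ft³/s
A₂ = 43.76 × 7.61 = 333.0 ft²
V₂ = Q/A₂ = 842.6/333.0 = 2.530 ft/s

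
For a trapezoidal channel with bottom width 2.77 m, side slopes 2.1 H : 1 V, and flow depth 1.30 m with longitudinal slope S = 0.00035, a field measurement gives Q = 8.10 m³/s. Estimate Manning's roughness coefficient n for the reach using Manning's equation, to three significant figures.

0.0144

A = (b + z·y)·y = (2.77 + 2.1×1.30)×1.30 = 7.150 m²
P = b + 2y√(1+z²) = 2.77 + 2×1.30×√(1+2.1²) = 8.817 m
R = A/P = 7.150/8.817 = 0.8109 m
n = (1/Q)·A·R^(2/3)·S^(1/2) = (1/8.10) × 7.150 × 0.8696 × 0.01871 = 0.01436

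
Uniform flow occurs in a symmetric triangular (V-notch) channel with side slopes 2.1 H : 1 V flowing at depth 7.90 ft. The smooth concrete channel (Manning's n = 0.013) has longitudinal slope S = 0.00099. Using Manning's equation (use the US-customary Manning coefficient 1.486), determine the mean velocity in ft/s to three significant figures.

A = z·y² = 2.1×7.90² = 131.1 ft²
P = 2y√(1+z²) = 2×7.90×√(1+2.1²) = 36.75 ft
R = A/P = 131.1/36.75 = 3.566 ft
Q = (1.486/n)·A·R^(2/3)·S^(1/2) = (1.486/0.013) × 131.1 × 3.566^(2/3) × 0.00099^(1/2) = 1100 ft³/s
V = Q/A = 1100/131.1 = 8.395 ft/s

8.40 ft/s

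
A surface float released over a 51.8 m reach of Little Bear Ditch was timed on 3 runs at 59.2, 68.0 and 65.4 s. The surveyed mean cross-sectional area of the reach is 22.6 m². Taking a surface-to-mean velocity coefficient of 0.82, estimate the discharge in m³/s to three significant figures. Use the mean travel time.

t̄ = (59.2 + 68.0 + 65.4) / 3 = 64.2 s
v_surface = L / t̄ = 51.8 / 64.2 = 0.8069 m/s
v_mean = 0.82 × 0.8069 = 0.6616 m/s
Q = A × v_mean = 22.6 × 0.6616 = 14.95 m³/s

15.0 m³/s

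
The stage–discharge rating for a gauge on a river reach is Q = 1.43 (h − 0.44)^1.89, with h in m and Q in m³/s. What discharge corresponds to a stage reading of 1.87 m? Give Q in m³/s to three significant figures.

Q = 1.43 × (1.87 − 0.44)^1.89 = 1.43 × 1.43^1.89 = 2.811 m³/s

2.81 m³/s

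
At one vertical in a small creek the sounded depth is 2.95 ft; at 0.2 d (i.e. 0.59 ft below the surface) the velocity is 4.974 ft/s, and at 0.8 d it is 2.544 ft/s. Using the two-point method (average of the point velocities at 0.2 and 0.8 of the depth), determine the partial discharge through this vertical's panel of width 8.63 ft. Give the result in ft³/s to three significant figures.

v̄ = (4.974 + 2.544) / 2 = 3.759 ft/s
q = v̄ × d × w = 3.759 × 2.95 × 8.63 = 95.70 ft³/s

95.7 ft³/s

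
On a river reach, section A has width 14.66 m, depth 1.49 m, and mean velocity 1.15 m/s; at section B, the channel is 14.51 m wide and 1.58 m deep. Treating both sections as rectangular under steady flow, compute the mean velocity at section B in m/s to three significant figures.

1.10 m/s

Q = A₁V₁ = (14.66×1.49) × 1.15 = 25.12 m³/s
A₂ = 14.51 × 1.58 = 22.93 m²
V₂ = Q/A₂ = 25.12/22.93 = 1.096 m/s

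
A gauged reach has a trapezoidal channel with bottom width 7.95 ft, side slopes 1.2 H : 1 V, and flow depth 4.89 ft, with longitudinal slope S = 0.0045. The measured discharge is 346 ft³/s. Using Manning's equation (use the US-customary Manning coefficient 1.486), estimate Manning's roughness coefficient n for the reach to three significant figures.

A = (b + z·y)·y = (7.95 + 1.2×4.89)×4.89 = 67.57 ft²
P = b + 2y√(1+z²) = 7.95 + 2×4.89×√(1+1.2²) = 23.23 ft
R = A/P = 67.57/23.23 = 2.909 ft
n = (1.486/Q)·A·R^(2/3)·S^(1/2) = (1.486/346) × 67.57 × 2.038 × 0.06708 = 0.03967

0.0397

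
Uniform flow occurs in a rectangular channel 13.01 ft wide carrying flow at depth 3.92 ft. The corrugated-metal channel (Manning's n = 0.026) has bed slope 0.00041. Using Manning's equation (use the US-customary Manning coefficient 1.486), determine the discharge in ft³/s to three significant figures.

107 ft³/s

A = b·y = 13.01 × 3.92 = 51.00 ft²
P = b + 2y = 13.01 + 2×3.92 = 20.85 ft
R = A/P = 51.00/20.85 = 2.446 ft
Q = (1.486/n)·A·R^(2/3)·S^(1/2) = (1.486/0.026) × 51.00 × 2.446^(2/3) × 0.00041^(1/2) = 107.1 ft³/s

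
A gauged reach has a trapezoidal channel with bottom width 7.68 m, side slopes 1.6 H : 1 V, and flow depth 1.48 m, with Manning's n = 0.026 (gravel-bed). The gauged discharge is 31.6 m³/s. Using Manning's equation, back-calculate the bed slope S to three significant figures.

0.00262

A = (b + z·y)·y = (7.68 + 1.6×1.48)×1.48 = 14.87 m²
P = b + 2y√(1+z²) = 7.68 + 2×1.48×√(1+1.6²) = 13.26 m
R = A/P = 14.87/13.26 = 1.121 m
S = (Q·n / (1·A·R^(2/3)))² = (31.6×0.026 / (1×14.87×1.079))² = 0.002621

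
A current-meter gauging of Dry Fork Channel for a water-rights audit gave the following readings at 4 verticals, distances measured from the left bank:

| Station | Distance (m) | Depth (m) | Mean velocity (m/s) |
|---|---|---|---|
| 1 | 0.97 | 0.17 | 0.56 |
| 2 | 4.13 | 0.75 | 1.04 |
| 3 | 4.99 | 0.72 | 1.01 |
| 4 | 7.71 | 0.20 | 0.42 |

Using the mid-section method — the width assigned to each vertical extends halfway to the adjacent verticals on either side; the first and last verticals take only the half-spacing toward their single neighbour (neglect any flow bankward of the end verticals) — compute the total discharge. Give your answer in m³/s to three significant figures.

3.13 m³/s

w_1 = (4.13 − 0.97)/2 = 1.58 m; q_1 = 0.56 × 0.17 × 1.58 = 0.1504 m³/s
w_2 = (4.99 − 0.97)/2 = 2.01 m; q_2 = 1.04 × 0.75 × 2.01 = 1.568 m³/s
w_3 = (7.71 − 4.13)/2 = 1.79 m; q_3 = 1.01 × 0.72 × 1.79 = 1.302 m³/s
w_4 = (7.71 − 4.99)/2 = 1.36 m; q_4 = 0.42 × 0.20 × 1.36 = 0.1142 m³/s
Q = Σ qᵢ = 3.134 m³/s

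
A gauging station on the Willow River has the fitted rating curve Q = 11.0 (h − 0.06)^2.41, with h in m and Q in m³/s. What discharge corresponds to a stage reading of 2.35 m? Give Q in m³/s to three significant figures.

Q = 11.0 × (2.35 − 0.06)^2.41 = 11.0 × 2.29^2.41 = 81.02 m³/s

81.0 m³/s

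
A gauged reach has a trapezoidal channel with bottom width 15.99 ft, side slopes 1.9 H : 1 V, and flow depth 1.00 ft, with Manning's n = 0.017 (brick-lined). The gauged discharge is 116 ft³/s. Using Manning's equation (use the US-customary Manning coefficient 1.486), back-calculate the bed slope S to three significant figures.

0.00651

A = (b + z·y)·y = (15.99 + 1.9×1.00)×1.00 = 17.89 ft²
P = b + 2y√(1+z²) = 15.99 + 2×1.00×√(1+1.9²) = 20.28 ft
R = A/P = 17.89/20.28 = 0.8820 ft
S = (Q·n / (1.486·A·R^(2/3)))² = (116×0.017 / (1.486×17.89×0.9197))² = 0.006506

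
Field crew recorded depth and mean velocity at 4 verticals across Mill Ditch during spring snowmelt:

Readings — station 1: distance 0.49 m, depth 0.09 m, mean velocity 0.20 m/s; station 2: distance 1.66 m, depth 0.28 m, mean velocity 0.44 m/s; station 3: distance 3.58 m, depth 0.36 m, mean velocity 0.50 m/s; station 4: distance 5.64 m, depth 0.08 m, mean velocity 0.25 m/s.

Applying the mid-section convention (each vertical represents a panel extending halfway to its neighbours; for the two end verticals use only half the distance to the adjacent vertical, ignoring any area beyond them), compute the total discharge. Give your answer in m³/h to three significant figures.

w_1 = (1.66 − 0.49)/2 = 0.585 m; q_1 = 0.20 × 0.09 × 0.585 = 0.01053 m³/s
w_2 = (3.58 − 0.49)/2 = 1.545 m; q_2 = 0.44 × 0.28 × 1.545 = 0.1903 m³/s
w_3 = (5.64 − 1.66)/2 = 1.99 m; q_3 = 0.50 × 0.36 × 1.99 = 0.3582 m³/s
w_4 = (5.64 − 3.58)/2 = 1.03 m; q_4 = 0.25 × 0.08 × 1.03 = 0.02060 m³/s
Q = Σ qᵢ = 0.5797 m³/s
= 0.5797 × 3600 = 2087 m³/h

2090 m³/h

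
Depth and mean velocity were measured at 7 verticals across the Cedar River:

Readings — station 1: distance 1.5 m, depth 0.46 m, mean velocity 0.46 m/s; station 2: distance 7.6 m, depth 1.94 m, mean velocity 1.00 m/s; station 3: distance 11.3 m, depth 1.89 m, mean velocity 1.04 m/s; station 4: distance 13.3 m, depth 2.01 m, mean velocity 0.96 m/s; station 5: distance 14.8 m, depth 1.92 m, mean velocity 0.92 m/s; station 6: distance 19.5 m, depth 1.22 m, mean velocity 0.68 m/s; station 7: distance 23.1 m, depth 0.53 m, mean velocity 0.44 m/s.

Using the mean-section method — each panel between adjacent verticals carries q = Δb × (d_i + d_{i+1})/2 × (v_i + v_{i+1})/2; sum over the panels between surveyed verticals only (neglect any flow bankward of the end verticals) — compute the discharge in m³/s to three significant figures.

Panel 1-2: Δb = 6.1 m, d̄ = (0.46+1.94)/2 = 1.2, v̄ = (0.46+1.00)/2 = 0.73 → q = 6.1×1.2×0.73 = 5.344 m³/s
Panel 2-3: Δb = 3.7 m, d̄ = (1.94+1.89)/2 = 1.915, v̄ = (1.00+1.04)/2 = 1.02 → q = 3.7×1.915×1.02 = 7.227 m³/s
Panel 3-4: Δb = 2 m, d̄ = (1.89+2.01)/2 = 1.95, v̄ = (1.04+0.96)/2 = 1 → q = 2×1.95×1 = 3.900 m³/s
Panel 4-5: Δb = 1.5 m, d̄ = (2.01+1.92)/2 = 1.965, v̄ = (0.96+0.92)/2 = 0.94 → q = 1.5×1.965×0.94 = 2.771 m³/s
Panel 5-6: Δb = 4.7 m, d̄ = (1.92+1.22)/2 = 1.57, v̄ = (0.92+0.68)/2 = 0.8 → q = 4.7×1.57×0.8 = 5.903 m³/s
Panel 6-7: Δb = 3.6 m, d̄ = (1.22+0.53)/2 = 0.875, v̄ = (0.68+0.44)/2 = 0.56 → q = 3.6×0.875×0.56 = 1.764 m³/s
Q = Σ q = 26.91 m³/s

26.9 m³/s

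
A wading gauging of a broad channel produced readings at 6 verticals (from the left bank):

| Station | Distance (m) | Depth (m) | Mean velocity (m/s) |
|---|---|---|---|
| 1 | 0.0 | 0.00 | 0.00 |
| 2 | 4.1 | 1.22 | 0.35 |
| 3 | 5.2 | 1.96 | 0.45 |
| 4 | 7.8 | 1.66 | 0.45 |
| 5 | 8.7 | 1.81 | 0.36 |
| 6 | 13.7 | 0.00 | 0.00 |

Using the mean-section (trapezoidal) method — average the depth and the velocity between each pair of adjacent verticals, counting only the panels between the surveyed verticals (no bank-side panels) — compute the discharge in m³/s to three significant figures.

4.70 m³/s

Panel 1-2: Δb = 4.1 m, d̄ = (0.00+1.22)/2 = 0.61, v̄ = (0.00+0.35)/2 = 0.175 → q = 4.1×0.61×0.175 = 0.4377 m³/s
Panel 2-3: Δb = 1.1 m, d̄ = (1.22+1.96)/2 = 1.59, v̄ = (0.35+0.45)/2 = 0.4 → q = 1.1×1.59×0.4 = 0.6996 m³/s
Panel 3-4: Δb = 2.6 m, d̄ = (1.96+1.66)/2 = 1.81, v̄ = (0.45+0.45)/2 = 0.45 → q = 2.6×1.81×0.45 = 2.118 m³/s
Panel 4-5: Δb = 0.9 m, d̄ = (1.66+1.81)/2 = 1.735, v̄ = (0.45+0.36)/2 = 0.405 → q = 0.9×1.735×0.405 = 0.6324 m³/s
Panel 5-6: Δb = 5 m, d̄ = (1.81+0.00)/2 = 0.905, v̄ = (0.36+0.00)/2 = 0.18 → q = 5×0.905×0.18 = 0.8145 m³/s
Q = Σ q = 4.702 m³/s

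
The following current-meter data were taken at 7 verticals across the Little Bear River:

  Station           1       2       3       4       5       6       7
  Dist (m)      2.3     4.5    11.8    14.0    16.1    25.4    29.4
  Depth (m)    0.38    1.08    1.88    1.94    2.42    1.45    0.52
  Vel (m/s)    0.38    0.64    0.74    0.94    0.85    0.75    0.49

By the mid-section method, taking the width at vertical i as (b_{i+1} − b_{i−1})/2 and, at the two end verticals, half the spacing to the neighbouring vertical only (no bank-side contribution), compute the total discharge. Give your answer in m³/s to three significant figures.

w_1 = (4.5 − 2.3)/2 = 1.1 m; q_1 = 0.38 × 0.38 × 1.1 = 0.1588 m³/s
w_2 = (11.8 − 2.3)/2 = 4.75 m; q_2 = 0.64 × 1.08 × 4.75 = 3.283 m³/s
w_3 = (14.0 − 4.5)/2 = 4.75 m; q_3 = 0.74 × 1.88 × 4.75 = 6.608 m³/s
w_4 = (16.1 − 11.8)/2 = 2.15 m; q_4 = 0.94 × 1.94 × 2.15 = 3.921 m³/s
w_5 = (25.4 − 14.0)/2 = 5.7 m; q_5 = 0.85 × 2.42 × 5.7 = 11.72 m³/s
w_6 = (29.4 − 16.1)/2 = 6.65 m; q_6 = 0.75 × 1.45 × 6.65 = 7.232 m³/s
w_7 = (29.4 − 25.4)/2 = 2 m; q_7 = 0.49 × 0.52 × 2 = 0.5096 m³/s
Q = Σ qᵢ = 33.44 m³/s

33.4 m³/s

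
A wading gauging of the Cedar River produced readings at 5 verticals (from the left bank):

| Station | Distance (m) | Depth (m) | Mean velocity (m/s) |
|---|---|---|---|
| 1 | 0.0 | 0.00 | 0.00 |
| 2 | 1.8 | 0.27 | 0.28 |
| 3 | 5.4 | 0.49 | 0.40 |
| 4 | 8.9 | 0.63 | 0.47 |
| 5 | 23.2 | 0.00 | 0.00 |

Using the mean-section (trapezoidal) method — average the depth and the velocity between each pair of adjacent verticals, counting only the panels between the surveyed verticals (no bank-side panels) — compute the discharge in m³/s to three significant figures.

2.41 m³/s

Panel 1-2: Δb = 1.8 m, d̄ = (0.00+0.27)/2 = 0.135, v̄ = (0.00+0.28)/2 = 0.14 → q = 1.8×0.135×0.14 = 0.03402 m³/s
Panel 2-3: Δb = 3.6 m, d̄ = (0.27+0.49)/2 = 0.38, v̄ = (0.28+0.40)/2 = 0.34 → q = 3.6×0.38×0.34 = 0.4651 m³/s
Panel 3-4: Δb = 3.5 m, d̄ = (0.49+0.63)/2 = 0.56, v̄ = (0.40+0.47)/2 = 0.435 → q = 3.5×0.56×0.435 = 0.8526 m³/s
Panel 4-5: Δb = 14.3 m, d̄ = (0.63+0.00)/2 = 0.315, v̄ = (0.47+0.00)/2 = 0.235 → q = 14.3×0.315×0.235 = 1.059 m³/s
Q = Σ q = 2.410 m³/s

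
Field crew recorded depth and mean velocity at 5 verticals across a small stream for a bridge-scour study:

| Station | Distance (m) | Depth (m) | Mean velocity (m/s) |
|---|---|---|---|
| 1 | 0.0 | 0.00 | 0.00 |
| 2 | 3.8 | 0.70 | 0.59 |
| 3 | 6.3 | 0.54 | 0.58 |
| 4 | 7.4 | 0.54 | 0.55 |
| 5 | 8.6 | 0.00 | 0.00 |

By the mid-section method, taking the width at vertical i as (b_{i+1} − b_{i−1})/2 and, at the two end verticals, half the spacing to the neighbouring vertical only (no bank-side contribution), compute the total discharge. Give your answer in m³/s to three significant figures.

2.21 m³/s

w_2 = (6.3 − 0.0)/2 = 3.15 m; q_2 = 0.59 × 0.70 × 3.15 = 1.301 m³/s
w_3 = (7.4 − 3.8)/2 = 1.8 m; q_3 = 0.58 × 0.54 × 1.8 = 0.5638 m³/s
w_4 = (8.6 − 6.3)/2 = 1.15 m; q_4 = 0.55 × 0.54 × 1.15 = 0.3416 m³/s
Stations 1, 5 contribute zero (depth or velocity is 0).
Q = Σ qᵢ = 2.206 m³/s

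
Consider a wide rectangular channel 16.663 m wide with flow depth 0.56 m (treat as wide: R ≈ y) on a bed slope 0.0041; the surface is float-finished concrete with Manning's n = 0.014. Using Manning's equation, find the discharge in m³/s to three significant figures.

29.0 m³/s

A = b·y = 16.663 × 0.56 = 9.331 m²
Wide channel: R ≈ y = 0.56 m
Q = (1/n)·A·R^(2/3)·S^(1/2) = (1/0.014) × 9.331 × 0.5600^(2/3) × 0.0041^(1/2) = 29.00 m³/s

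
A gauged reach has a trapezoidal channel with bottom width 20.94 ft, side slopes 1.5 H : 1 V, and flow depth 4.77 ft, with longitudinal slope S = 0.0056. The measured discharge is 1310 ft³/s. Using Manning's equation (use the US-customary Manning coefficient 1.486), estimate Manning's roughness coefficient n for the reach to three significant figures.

A = (b + z·y)·y = (20.94 + 1.5×4.77)×4.77 = 134.0 ft²
P = b + 2y√(1+z²) = 20.94 + 2×4.77×√(1+1.5²) = 38.14 ft
R = A/P = 134.0/38.14 = 3.514 ft
n = (1.486/Q)·A·R^(2/3)·S^(1/2) = (1.486/1310) × 134.0 × 2.311 × 0.07483 = 0.02629

0.0263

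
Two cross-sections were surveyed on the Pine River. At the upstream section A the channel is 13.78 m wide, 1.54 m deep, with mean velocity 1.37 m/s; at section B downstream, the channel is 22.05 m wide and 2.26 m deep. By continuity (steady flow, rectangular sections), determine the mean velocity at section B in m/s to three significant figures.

Q = A₁V₁ = (13.78×1.54) × 1.37 = 29.07 m³/s
A₂ = 22.05 × 2.26 = 49.83 m²
V₂ = Q/A₂ = 29.07/49.83 = 0.5834 m/s

0.583 m/s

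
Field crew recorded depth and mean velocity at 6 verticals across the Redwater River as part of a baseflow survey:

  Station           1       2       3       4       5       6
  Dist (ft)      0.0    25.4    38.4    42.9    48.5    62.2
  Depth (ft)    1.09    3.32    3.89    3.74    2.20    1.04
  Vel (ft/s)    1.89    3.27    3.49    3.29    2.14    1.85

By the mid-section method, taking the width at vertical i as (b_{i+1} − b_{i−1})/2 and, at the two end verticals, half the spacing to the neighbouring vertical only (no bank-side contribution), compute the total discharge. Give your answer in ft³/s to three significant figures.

w_1 = (25.4 − 0.0)/2 = 12.7 ft; q_1 = 1.89 × 1.09 × 12.7 = 26.16 ft³/s
w_2 = (38.4 − 0.0)/2 = 19.2 ft; q_2 = 3.27 × 3.32 × 19.2 = 208.4 ft³/s
w_3 = (42.9 − 25.4)/2 = 8.75 ft; q_3 = 3.49 × 3.89 × 8.75 = 118.8 ft³/s
w_4 = (48.5 − 38.4)/2 = 5.05 ft; q_4 = 3.29 × 3.74 × 5.05 = 62.14 ft³/s
w_5 = (62.2 − 42.9)/2 = 9.65 ft; q_5 = 2.14 × 2.20 × 9.65 = 45.43 ft³/s
w_6 = (62.2 − 48.5)/2 = 6.85 ft; q_6 = 1.85 × 1.04 × 6.85 = 13.18 ft³/s
Q = Σ qᵢ = 474.1 ft³/s

474 ft³/s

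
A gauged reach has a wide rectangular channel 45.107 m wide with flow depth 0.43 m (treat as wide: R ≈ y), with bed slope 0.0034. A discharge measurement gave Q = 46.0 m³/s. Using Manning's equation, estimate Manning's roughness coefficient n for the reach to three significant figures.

0.0140

A = b·y = 45.107 × 0.43 = 19.40 m²
Wide channel: R ≈ y = 0.43 m
n = (1/Q)·A·R^(2/3)·S^(1/2) = (1/46.0) × 19.40 × 0.5697 × 0.05831 = 0.01401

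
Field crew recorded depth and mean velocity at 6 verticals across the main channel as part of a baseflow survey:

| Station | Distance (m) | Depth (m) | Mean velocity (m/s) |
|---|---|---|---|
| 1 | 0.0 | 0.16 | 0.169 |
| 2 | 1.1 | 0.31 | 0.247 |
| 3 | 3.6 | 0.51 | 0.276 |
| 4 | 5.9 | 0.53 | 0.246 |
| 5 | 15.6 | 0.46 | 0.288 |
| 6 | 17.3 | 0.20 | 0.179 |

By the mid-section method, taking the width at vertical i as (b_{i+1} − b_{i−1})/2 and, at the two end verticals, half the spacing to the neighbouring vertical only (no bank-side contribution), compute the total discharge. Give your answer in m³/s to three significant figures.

w_1 = (1.1 − 0.0)/2 = 0.55 m; q_1 = 0.169 × 0.16 × 0.55 = 0.01487 m³/s
w_2 = (3.6 − 0.0)/2 = 1.8 m; q_2 = 0.247 × 0.31 × 1.8 = 0.1378 m³/s
w_3 = (5.9 − 1.1)/2 = 2.4 m; q_3 = 0.276 × 0.51 × 2.4 = 0.3378 m³/s
w_4 = (15.6 − 3.6)/2 = 6 m; q_4 = 0.246 × 0.53 × 6 = 0.7823 m³/s
w_5 = (17.3 − 5.9)/2 = 5.7 m; q_5 = 0.288 × 0.46 × 5.7 = 0.7551 m³/s
w_6 = (17.3 − 15.6)/2 = 0.85 m; q_6 = 0.179 × 0.20 × 0.85 = 0.03043 m³/s
Q = Σ qᵢ = 2.058 m³/s

2.06 m³/s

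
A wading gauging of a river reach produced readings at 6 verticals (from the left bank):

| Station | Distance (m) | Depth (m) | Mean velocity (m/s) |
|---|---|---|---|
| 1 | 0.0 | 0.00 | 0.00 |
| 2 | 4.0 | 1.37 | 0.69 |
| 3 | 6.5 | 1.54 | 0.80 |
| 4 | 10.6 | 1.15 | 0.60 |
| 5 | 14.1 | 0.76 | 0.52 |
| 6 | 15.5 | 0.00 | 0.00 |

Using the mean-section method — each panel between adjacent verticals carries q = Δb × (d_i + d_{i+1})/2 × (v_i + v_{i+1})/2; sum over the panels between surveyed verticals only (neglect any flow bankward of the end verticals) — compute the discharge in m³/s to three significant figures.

Panel 1-2: Δb = 4 m, d̄ = (0.00+1.37)/2 = 0.685, v̄ = (0.00+0.69)/2 = 0.345 → q = 4×0.685×0.345 = 0.9453 m³/s
Panel 2-3: Δb = 2.5 m, d̄ = (1.37+1.54)/2 = 1.455, v̄ = (0.69+0.80)/2 = 0.745 → q = 2.5×1.455×0.745 = 2.710 m³/s
Panel 3-4: Δb = 4.1 m, d̄ = (1.54+1.15)/2 = 1.345, v̄ = (0.80+0.60)/2 = 0.7 → q = 4.1×1.345×0.7 = 3.860 m³/s
Panel 4-5: Δb = 3.5 m, d̄ = (1.15+0.76)/2 = 0.955, v̄ = (0.60+0.52)/2 = 0.56 → q = 3.5×0.955×0.56 = 1.872 m³/s
Panel 5-6: Δb = 1.4 m, d̄ = (0.76+0.00)/2 = 0.38, v̄ = (0.52+0.00)/2 = 0.26 → q = 1.4×0.38×0.26 = 0.1383 m³/s
Q = Σ q = 9.526 m³/s

9.53 m³/s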